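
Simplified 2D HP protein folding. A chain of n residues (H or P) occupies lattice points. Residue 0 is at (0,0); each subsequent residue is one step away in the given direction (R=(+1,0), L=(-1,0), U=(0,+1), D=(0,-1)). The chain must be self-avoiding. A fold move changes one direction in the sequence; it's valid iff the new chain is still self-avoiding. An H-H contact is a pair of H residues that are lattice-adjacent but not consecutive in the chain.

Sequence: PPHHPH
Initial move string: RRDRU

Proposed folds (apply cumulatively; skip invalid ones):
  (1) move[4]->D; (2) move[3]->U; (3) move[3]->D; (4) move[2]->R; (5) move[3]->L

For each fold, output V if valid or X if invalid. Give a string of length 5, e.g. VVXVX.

Answer: VXVVX

Derivation:
Initial: RRDRU -> [(0, 0), (1, 0), (2, 0), (2, -1), (3, -1), (3, 0)]
Fold 1: move[4]->D => RRDRD VALID
Fold 2: move[3]->U => RRDUD INVALID (collision), skipped
Fold 3: move[3]->D => RRDDD VALID
Fold 4: move[2]->R => RRRDD VALID
Fold 5: move[3]->L => RRRLD INVALID (collision), skipped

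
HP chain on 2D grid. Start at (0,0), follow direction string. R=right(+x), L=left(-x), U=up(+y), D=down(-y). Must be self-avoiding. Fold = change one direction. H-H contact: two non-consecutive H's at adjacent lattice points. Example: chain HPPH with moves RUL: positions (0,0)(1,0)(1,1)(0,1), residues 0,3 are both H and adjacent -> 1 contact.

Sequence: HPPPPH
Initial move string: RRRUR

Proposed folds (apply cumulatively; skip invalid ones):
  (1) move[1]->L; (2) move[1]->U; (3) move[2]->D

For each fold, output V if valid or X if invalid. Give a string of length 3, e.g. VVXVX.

Initial: RRRUR -> [(0, 0), (1, 0), (2, 0), (3, 0), (3, 1), (4, 1)]
Fold 1: move[1]->L => RLRUR INVALID (collision), skipped
Fold 2: move[1]->U => RURUR VALID
Fold 3: move[2]->D => RUDUR INVALID (collision), skipped

Answer: XVX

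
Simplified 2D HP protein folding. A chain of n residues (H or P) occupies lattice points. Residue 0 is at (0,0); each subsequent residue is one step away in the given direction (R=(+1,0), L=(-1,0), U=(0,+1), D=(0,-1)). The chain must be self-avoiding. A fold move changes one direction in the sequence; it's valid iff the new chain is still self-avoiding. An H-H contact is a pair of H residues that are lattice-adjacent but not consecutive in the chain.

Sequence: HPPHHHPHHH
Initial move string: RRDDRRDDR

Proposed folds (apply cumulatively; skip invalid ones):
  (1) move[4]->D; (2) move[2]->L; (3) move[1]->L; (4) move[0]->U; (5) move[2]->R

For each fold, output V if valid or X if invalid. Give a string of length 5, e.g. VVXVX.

Answer: VXXVV

Derivation:
Initial: RRDDRRDDR -> [(0, 0), (1, 0), (2, 0), (2, -1), (2, -2), (3, -2), (4, -2), (4, -3), (4, -4), (5, -4)]
Fold 1: move[4]->D => RRDDDRDDR VALID
Fold 2: move[2]->L => RRLDDRDDR INVALID (collision), skipped
Fold 3: move[1]->L => RLDDDRDDR INVALID (collision), skipped
Fold 4: move[0]->U => URDDDRDDR VALID
Fold 5: move[2]->R => URRDDRDDR VALID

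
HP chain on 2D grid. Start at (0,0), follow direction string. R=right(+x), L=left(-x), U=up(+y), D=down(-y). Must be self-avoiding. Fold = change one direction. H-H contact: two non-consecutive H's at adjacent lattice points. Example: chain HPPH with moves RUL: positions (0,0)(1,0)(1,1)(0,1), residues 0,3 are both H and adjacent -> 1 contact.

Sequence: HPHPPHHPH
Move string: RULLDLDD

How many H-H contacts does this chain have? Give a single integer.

Answer: 1

Derivation:
Positions: [(0, 0), (1, 0), (1, 1), (0, 1), (-1, 1), (-1, 0), (-2, 0), (-2, -1), (-2, -2)]
H-H contact: residue 0 @(0,0) - residue 5 @(-1, 0)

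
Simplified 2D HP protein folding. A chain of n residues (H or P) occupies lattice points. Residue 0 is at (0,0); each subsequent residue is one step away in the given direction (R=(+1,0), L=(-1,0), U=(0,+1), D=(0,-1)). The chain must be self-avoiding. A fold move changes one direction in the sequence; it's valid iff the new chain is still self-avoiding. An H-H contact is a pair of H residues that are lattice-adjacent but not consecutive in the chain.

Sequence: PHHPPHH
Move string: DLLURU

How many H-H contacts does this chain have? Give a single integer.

Answer: 1

Derivation:
Positions: [(0, 0), (0, -1), (-1, -1), (-2, -1), (-2, 0), (-1, 0), (-1, 1)]
H-H contact: residue 2 @(-1,-1) - residue 5 @(-1, 0)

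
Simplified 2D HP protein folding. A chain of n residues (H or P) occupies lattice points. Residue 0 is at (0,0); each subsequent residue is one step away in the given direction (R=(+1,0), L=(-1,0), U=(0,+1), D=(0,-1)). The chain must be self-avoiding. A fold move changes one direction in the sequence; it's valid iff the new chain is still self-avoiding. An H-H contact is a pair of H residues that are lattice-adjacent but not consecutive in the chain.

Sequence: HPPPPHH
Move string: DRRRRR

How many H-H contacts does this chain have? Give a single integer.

Answer: 0

Derivation:
Positions: [(0, 0), (0, -1), (1, -1), (2, -1), (3, -1), (4, -1), (5, -1)]
No H-H contacts found.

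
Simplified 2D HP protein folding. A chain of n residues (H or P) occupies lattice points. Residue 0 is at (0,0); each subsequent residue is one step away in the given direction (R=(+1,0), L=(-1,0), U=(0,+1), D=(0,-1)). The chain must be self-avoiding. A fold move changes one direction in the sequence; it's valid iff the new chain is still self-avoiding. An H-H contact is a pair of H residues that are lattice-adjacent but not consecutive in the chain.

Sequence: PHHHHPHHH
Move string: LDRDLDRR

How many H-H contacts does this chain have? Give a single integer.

Positions: [(0, 0), (-1, 0), (-1, -1), (0, -1), (0, -2), (-1, -2), (-1, -3), (0, -3), (1, -3)]
H-H contact: residue 4 @(0,-2) - residue 7 @(0, -3)

Answer: 1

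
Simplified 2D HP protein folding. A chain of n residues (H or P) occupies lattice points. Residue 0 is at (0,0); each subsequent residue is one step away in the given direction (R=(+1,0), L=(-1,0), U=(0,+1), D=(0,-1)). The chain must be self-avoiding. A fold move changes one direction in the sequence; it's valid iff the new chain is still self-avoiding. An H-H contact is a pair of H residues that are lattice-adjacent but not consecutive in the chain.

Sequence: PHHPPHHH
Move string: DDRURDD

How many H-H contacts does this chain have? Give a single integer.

Answer: 0

Derivation:
Positions: [(0, 0), (0, -1), (0, -2), (1, -2), (1, -1), (2, -1), (2, -2), (2, -3)]
No H-H contacts found.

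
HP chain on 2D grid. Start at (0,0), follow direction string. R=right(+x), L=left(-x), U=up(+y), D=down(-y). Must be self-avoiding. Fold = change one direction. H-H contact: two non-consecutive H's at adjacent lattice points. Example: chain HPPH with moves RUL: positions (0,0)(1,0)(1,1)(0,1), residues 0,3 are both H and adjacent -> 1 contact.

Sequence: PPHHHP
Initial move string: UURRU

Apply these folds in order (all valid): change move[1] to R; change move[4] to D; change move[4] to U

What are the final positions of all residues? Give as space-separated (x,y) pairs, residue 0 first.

Initial moves: UURRU
Fold: move[1]->R => URRRU (positions: [(0, 0), (0, 1), (1, 1), (2, 1), (3, 1), (3, 2)])
Fold: move[4]->D => URRRD (positions: [(0, 0), (0, 1), (1, 1), (2, 1), (3, 1), (3, 0)])
Fold: move[4]->U => URRRU (positions: [(0, 0), (0, 1), (1, 1), (2, 1), (3, 1), (3, 2)])

Answer: (0,0) (0,1) (1,1) (2,1) (3,1) (3,2)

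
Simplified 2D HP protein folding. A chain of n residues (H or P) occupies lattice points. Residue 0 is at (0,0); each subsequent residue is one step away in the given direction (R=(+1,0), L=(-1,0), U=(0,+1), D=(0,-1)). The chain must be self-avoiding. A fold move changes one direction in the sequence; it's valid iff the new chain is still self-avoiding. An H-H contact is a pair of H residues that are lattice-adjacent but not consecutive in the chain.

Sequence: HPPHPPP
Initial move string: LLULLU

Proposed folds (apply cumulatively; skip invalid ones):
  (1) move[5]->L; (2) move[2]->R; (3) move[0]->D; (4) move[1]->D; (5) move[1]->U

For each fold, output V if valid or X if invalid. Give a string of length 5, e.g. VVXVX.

Answer: VXVXX

Derivation:
Initial: LLULLU -> [(0, 0), (-1, 0), (-2, 0), (-2, 1), (-3, 1), (-4, 1), (-4, 2)]
Fold 1: move[5]->L => LLULLL VALID
Fold 2: move[2]->R => LLRLLL INVALID (collision), skipped
Fold 3: move[0]->D => DLULLL VALID
Fold 4: move[1]->D => DDULLL INVALID (collision), skipped
Fold 5: move[1]->U => DUULLL INVALID (collision), skipped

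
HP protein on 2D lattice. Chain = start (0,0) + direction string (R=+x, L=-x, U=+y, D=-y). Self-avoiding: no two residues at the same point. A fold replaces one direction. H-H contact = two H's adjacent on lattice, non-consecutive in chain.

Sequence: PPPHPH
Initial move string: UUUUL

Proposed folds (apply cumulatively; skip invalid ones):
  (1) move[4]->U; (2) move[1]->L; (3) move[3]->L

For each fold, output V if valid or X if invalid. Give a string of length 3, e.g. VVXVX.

Initial: UUUUL -> [(0, 0), (0, 1), (0, 2), (0, 3), (0, 4), (-1, 4)]
Fold 1: move[4]->U => UUUUU VALID
Fold 2: move[1]->L => ULUUU VALID
Fold 3: move[3]->L => ULULU VALID

Answer: VVV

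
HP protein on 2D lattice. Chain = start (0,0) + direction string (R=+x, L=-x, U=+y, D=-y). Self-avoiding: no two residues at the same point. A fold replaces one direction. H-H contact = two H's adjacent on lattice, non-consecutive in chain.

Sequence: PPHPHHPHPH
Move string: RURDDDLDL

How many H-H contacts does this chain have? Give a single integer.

Answer: 0

Derivation:
Positions: [(0, 0), (1, 0), (1, 1), (2, 1), (2, 0), (2, -1), (2, -2), (1, -2), (1, -3), (0, -3)]
No H-H contacts found.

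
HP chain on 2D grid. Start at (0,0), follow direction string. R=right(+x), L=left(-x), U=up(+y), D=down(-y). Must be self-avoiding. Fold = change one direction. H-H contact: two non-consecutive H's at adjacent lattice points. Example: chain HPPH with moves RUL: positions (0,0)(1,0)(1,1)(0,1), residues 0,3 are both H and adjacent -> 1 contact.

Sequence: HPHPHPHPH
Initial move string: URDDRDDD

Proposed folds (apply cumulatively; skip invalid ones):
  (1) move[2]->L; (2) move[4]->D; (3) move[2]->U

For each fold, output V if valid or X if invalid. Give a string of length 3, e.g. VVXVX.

Answer: XVX

Derivation:
Initial: URDDRDDD -> [(0, 0), (0, 1), (1, 1), (1, 0), (1, -1), (2, -1), (2, -2), (2, -3), (2, -4)]
Fold 1: move[2]->L => URLDRDDD INVALID (collision), skipped
Fold 2: move[4]->D => URDDDDDD VALID
Fold 3: move[2]->U => URUDDDDD INVALID (collision), skipped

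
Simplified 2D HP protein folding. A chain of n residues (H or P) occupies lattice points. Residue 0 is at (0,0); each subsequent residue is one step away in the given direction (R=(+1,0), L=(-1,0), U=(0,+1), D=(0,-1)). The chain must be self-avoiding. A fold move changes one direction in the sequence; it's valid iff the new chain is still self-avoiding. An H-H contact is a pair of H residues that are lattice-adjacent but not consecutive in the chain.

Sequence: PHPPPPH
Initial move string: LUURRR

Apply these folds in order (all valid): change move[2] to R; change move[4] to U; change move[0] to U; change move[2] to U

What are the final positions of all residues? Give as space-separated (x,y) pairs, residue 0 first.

Answer: (0,0) (0,1) (0,2) (0,3) (1,3) (1,4) (2,4)

Derivation:
Initial moves: LUURRR
Fold: move[2]->R => LURRRR (positions: [(0, 0), (-1, 0), (-1, 1), (0, 1), (1, 1), (2, 1), (3, 1)])
Fold: move[4]->U => LURRUR (positions: [(0, 0), (-1, 0), (-1, 1), (0, 1), (1, 1), (1, 2), (2, 2)])
Fold: move[0]->U => UURRUR (positions: [(0, 0), (0, 1), (0, 2), (1, 2), (2, 2), (2, 3), (3, 3)])
Fold: move[2]->U => UUURUR (positions: [(0, 0), (0, 1), (0, 2), (0, 3), (1, 3), (1, 4), (2, 4)])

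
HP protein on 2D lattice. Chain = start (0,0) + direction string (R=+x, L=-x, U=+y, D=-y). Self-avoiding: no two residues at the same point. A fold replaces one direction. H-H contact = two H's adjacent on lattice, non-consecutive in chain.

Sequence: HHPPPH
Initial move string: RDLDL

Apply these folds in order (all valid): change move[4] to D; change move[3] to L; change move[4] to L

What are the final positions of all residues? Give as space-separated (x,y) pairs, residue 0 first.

Initial moves: RDLDL
Fold: move[4]->D => RDLDD (positions: [(0, 0), (1, 0), (1, -1), (0, -1), (0, -2), (0, -3)])
Fold: move[3]->L => RDLLD (positions: [(0, 0), (1, 0), (1, -1), (0, -1), (-1, -1), (-1, -2)])
Fold: move[4]->L => RDLLL (positions: [(0, 0), (1, 0), (1, -1), (0, -1), (-1, -1), (-2, -1)])

Answer: (0,0) (1,0) (1,-1) (0,-1) (-1,-1) (-2,-1)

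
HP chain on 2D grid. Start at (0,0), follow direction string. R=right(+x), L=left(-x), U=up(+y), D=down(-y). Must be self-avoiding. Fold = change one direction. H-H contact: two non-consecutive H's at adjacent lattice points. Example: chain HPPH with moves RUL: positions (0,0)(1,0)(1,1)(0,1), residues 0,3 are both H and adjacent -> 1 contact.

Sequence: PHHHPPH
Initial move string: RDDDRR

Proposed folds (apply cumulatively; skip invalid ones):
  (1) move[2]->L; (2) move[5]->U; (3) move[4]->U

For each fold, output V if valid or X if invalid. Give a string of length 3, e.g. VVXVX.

Initial: RDDDRR -> [(0, 0), (1, 0), (1, -1), (1, -2), (1, -3), (2, -3), (3, -3)]
Fold 1: move[2]->L => RDLDRR VALID
Fold 2: move[5]->U => RDLDRU INVALID (collision), skipped
Fold 3: move[4]->U => RDLDUR INVALID (collision), skipped

Answer: VXX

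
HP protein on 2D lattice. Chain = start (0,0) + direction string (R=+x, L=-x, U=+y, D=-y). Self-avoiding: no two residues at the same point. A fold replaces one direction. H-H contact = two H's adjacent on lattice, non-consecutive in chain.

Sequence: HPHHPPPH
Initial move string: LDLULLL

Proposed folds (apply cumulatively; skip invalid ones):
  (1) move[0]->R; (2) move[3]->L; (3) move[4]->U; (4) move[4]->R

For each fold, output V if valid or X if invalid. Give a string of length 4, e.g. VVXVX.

Initial: LDLULLL -> [(0, 0), (-1, 0), (-1, -1), (-2, -1), (-2, 0), (-3, 0), (-4, 0), (-5, 0)]
Fold 1: move[0]->R => RDLULLL INVALID (collision), skipped
Fold 2: move[3]->L => LDLLLLL VALID
Fold 3: move[4]->U => LDLLULL VALID
Fold 4: move[4]->R => LDLLRLL INVALID (collision), skipped

Answer: XVVX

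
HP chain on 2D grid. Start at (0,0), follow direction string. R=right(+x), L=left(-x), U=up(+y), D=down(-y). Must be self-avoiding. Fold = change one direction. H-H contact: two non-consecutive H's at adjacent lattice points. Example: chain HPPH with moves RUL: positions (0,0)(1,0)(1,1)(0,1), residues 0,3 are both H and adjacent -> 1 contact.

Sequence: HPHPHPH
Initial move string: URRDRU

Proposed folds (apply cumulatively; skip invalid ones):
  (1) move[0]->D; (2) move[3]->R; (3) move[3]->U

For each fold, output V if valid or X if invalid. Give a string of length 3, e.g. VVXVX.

Initial: URRDRU -> [(0, 0), (0, 1), (1, 1), (2, 1), (2, 0), (3, 0), (3, 1)]
Fold 1: move[0]->D => DRRDRU VALID
Fold 2: move[3]->R => DRRRRU VALID
Fold 3: move[3]->U => DRRURU VALID

Answer: VVV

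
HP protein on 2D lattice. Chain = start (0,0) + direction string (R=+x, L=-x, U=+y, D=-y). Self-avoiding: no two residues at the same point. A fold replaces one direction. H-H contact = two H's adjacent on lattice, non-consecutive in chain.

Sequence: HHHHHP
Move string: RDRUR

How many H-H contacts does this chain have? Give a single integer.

Answer: 1

Derivation:
Positions: [(0, 0), (1, 0), (1, -1), (2, -1), (2, 0), (3, 0)]
H-H contact: residue 1 @(1,0) - residue 4 @(2, 0)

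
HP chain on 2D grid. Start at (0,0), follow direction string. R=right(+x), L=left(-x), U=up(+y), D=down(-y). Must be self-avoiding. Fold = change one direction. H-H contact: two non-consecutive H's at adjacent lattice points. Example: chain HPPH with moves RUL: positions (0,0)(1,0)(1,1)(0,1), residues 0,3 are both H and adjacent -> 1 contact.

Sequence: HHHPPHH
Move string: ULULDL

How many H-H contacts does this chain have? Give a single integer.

Answer: 1

Derivation:
Positions: [(0, 0), (0, 1), (-1, 1), (-1, 2), (-2, 2), (-2, 1), (-3, 1)]
H-H contact: residue 2 @(-1,1) - residue 5 @(-2, 1)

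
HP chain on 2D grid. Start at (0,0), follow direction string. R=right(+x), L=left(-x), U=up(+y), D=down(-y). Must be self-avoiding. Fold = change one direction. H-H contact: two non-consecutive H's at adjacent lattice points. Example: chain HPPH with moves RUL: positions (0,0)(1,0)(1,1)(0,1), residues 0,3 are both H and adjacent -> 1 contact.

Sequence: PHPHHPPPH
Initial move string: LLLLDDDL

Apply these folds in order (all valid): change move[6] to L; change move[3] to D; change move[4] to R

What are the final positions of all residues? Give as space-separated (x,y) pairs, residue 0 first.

Answer: (0,0) (-1,0) (-2,0) (-3,0) (-3,-1) (-2,-1) (-2,-2) (-3,-2) (-4,-2)

Derivation:
Initial moves: LLLLDDDL
Fold: move[6]->L => LLLLDDLL (positions: [(0, 0), (-1, 0), (-2, 0), (-3, 0), (-4, 0), (-4, -1), (-4, -2), (-5, -2), (-6, -2)])
Fold: move[3]->D => LLLDDDLL (positions: [(0, 0), (-1, 0), (-2, 0), (-3, 0), (-3, -1), (-3, -2), (-3, -3), (-4, -3), (-5, -3)])
Fold: move[4]->R => LLLDRDLL (positions: [(0, 0), (-1, 0), (-2, 0), (-3, 0), (-3, -1), (-2, -1), (-2, -2), (-3, -2), (-4, -2)])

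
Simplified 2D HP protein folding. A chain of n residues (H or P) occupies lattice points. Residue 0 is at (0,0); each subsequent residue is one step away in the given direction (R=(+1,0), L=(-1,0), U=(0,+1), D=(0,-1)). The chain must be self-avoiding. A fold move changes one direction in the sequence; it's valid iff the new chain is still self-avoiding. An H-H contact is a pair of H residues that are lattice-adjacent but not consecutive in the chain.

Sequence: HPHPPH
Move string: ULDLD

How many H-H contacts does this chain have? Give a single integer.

Positions: [(0, 0), (0, 1), (-1, 1), (-1, 0), (-2, 0), (-2, -1)]
No H-H contacts found.

Answer: 0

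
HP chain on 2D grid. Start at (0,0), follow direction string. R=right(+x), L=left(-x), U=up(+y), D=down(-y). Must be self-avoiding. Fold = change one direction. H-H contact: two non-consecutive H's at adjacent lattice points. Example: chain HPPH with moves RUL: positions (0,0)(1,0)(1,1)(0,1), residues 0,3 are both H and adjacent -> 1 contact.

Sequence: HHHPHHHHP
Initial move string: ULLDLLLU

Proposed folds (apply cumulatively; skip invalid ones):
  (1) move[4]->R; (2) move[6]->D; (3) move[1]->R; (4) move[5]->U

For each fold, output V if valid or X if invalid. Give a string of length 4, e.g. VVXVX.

Answer: XXXV

Derivation:
Initial: ULLDLLLU -> [(0, 0), (0, 1), (-1, 1), (-2, 1), (-2, 0), (-3, 0), (-4, 0), (-5, 0), (-5, 1)]
Fold 1: move[4]->R => ULLDRLLU INVALID (collision), skipped
Fold 2: move[6]->D => ULLDLLDU INVALID (collision), skipped
Fold 3: move[1]->R => URLDLLLU INVALID (collision), skipped
Fold 4: move[5]->U => ULLDLULU VALID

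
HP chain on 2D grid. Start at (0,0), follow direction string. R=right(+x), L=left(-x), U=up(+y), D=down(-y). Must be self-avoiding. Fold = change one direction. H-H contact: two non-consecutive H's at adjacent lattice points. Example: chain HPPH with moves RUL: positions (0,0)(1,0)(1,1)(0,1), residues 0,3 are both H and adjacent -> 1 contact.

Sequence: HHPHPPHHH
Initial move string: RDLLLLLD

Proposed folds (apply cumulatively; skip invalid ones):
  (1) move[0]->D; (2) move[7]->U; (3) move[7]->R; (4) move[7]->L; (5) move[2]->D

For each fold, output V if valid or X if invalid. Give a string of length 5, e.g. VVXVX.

Initial: RDLLLLLD -> [(0, 0), (1, 0), (1, -1), (0, -1), (-1, -1), (-2, -1), (-3, -1), (-4, -1), (-4, -2)]
Fold 1: move[0]->D => DDLLLLLD VALID
Fold 2: move[7]->U => DDLLLLLU VALID
Fold 3: move[7]->R => DDLLLLLR INVALID (collision), skipped
Fold 4: move[7]->L => DDLLLLLL VALID
Fold 5: move[2]->D => DDDLLLLL VALID

Answer: VVXVV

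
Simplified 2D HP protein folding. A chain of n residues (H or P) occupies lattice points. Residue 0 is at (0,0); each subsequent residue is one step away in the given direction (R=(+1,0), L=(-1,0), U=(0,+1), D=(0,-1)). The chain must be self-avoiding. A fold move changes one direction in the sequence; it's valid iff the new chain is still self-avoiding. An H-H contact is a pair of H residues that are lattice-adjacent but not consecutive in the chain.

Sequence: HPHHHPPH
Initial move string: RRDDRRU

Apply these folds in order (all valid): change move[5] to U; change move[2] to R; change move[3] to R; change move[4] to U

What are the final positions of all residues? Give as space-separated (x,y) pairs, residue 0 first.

Answer: (0,0) (1,0) (2,0) (3,0) (4,0) (4,1) (4,2) (4,3)

Derivation:
Initial moves: RRDDRRU
Fold: move[5]->U => RRDDRUU (positions: [(0, 0), (1, 0), (2, 0), (2, -1), (2, -2), (3, -2), (3, -1), (3, 0)])
Fold: move[2]->R => RRRDRUU (positions: [(0, 0), (1, 0), (2, 0), (3, 0), (3, -1), (4, -1), (4, 0), (4, 1)])
Fold: move[3]->R => RRRRRUU (positions: [(0, 0), (1, 0), (2, 0), (3, 0), (4, 0), (5, 0), (5, 1), (5, 2)])
Fold: move[4]->U => RRRRUUU (positions: [(0, 0), (1, 0), (2, 0), (3, 0), (4, 0), (4, 1), (4, 2), (4, 3)])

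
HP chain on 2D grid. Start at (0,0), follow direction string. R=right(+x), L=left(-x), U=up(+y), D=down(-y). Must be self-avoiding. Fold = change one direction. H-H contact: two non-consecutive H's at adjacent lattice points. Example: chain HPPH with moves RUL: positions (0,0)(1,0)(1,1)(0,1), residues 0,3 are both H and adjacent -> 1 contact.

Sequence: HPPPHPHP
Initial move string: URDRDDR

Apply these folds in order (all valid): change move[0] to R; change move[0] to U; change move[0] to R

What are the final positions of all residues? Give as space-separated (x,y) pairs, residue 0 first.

Initial moves: URDRDDR
Fold: move[0]->R => RRDRDDR (positions: [(0, 0), (1, 0), (2, 0), (2, -1), (3, -1), (3, -2), (3, -3), (4, -3)])
Fold: move[0]->U => URDRDDR (positions: [(0, 0), (0, 1), (1, 1), (1, 0), (2, 0), (2, -1), (2, -2), (3, -2)])
Fold: move[0]->R => RRDRDDR (positions: [(0, 0), (1, 0), (2, 0), (2, -1), (3, -1), (3, -2), (3, -3), (4, -3)])

Answer: (0,0) (1,0) (2,0) (2,-1) (3,-1) (3,-2) (3,-3) (4,-3)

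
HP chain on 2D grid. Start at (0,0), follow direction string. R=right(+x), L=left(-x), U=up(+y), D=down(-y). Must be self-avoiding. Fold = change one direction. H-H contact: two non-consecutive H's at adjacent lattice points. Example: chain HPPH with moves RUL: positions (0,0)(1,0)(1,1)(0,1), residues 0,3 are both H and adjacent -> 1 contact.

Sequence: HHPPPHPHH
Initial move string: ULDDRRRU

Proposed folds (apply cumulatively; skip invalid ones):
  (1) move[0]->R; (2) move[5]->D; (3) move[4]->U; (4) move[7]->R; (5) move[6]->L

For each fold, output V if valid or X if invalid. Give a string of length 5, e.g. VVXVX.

Initial: ULDDRRRU -> [(0, 0), (0, 1), (-1, 1), (-1, 0), (-1, -1), (0, -1), (1, -1), (2, -1), (2, 0)]
Fold 1: move[0]->R => RLDDRRRU INVALID (collision), skipped
Fold 2: move[5]->D => ULDDRDRU VALID
Fold 3: move[4]->U => ULDDUDRU INVALID (collision), skipped
Fold 4: move[7]->R => ULDDRDRR VALID
Fold 5: move[6]->L => ULDDRDLR INVALID (collision), skipped

Answer: XVXVX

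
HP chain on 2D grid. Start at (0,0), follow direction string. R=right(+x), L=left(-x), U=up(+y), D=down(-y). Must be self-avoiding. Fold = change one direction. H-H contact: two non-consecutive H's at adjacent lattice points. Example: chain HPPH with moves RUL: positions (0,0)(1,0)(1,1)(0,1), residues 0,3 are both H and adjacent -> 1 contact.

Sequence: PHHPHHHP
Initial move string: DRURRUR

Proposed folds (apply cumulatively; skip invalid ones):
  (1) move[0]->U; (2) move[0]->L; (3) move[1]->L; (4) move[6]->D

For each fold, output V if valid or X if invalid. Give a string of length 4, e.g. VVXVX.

Initial: DRURRUR -> [(0, 0), (0, -1), (1, -1), (1, 0), (2, 0), (3, 0), (3, 1), (4, 1)]
Fold 1: move[0]->U => URURRUR VALID
Fold 2: move[0]->L => LRURRUR INVALID (collision), skipped
Fold 3: move[1]->L => ULURRUR VALID
Fold 4: move[6]->D => ULURRUD INVALID (collision), skipped

Answer: VXVX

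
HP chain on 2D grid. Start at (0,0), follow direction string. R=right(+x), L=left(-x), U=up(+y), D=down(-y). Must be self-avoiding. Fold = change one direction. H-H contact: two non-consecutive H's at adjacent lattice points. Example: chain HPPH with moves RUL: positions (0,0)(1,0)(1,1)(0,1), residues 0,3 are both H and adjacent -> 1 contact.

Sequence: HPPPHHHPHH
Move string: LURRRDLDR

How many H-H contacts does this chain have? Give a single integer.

Answer: 1

Derivation:
Positions: [(0, 0), (-1, 0), (-1, 1), (0, 1), (1, 1), (2, 1), (2, 0), (1, 0), (1, -1), (2, -1)]
H-H contact: residue 6 @(2,0) - residue 9 @(2, -1)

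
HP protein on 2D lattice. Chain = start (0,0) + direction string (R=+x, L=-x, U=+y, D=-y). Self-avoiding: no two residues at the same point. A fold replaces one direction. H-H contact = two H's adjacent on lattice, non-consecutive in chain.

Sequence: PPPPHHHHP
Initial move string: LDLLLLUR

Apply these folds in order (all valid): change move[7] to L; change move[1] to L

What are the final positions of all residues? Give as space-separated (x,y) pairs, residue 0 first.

Initial moves: LDLLLLUR
Fold: move[7]->L => LDLLLLUL (positions: [(0, 0), (-1, 0), (-1, -1), (-2, -1), (-3, -1), (-4, -1), (-5, -1), (-5, 0), (-6, 0)])
Fold: move[1]->L => LLLLLLUL (positions: [(0, 0), (-1, 0), (-2, 0), (-3, 0), (-4, 0), (-5, 0), (-6, 0), (-6, 1), (-7, 1)])

Answer: (0,0) (-1,0) (-2,0) (-3,0) (-4,0) (-5,0) (-6,0) (-6,1) (-7,1)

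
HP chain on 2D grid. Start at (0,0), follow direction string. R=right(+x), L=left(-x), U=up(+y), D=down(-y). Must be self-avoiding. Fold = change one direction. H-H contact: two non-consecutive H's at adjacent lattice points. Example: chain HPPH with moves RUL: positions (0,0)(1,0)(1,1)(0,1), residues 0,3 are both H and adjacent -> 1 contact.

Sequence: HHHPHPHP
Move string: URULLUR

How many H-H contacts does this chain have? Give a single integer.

Positions: [(0, 0), (0, 1), (1, 1), (1, 2), (0, 2), (-1, 2), (-1, 3), (0, 3)]
H-H contact: residue 1 @(0,1) - residue 4 @(0, 2)

Answer: 1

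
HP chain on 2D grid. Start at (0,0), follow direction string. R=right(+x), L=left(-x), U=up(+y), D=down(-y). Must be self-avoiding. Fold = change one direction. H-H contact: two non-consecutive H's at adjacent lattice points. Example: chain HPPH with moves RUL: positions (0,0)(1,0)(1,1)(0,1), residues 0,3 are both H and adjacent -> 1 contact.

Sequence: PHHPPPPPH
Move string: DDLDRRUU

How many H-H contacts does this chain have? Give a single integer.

Answer: 1

Derivation:
Positions: [(0, 0), (0, -1), (0, -2), (-1, -2), (-1, -3), (0, -3), (1, -3), (1, -2), (1, -1)]
H-H contact: residue 1 @(0,-1) - residue 8 @(1, -1)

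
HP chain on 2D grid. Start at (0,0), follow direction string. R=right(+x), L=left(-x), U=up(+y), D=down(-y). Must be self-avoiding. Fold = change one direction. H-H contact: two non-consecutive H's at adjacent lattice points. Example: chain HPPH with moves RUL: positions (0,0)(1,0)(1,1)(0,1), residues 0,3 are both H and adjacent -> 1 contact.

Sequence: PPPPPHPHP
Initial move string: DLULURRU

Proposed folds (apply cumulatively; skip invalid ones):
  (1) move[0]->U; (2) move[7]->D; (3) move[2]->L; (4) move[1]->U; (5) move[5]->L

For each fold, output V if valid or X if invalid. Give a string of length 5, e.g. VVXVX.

Answer: VVXVX

Derivation:
Initial: DLULURRU -> [(0, 0), (0, -1), (-1, -1), (-1, 0), (-2, 0), (-2, 1), (-1, 1), (0, 1), (0, 2)]
Fold 1: move[0]->U => ULULURRU VALID
Fold 2: move[7]->D => ULULURRD VALID
Fold 3: move[2]->L => ULLLURRD INVALID (collision), skipped
Fold 4: move[1]->U => UUULURRD VALID
Fold 5: move[5]->L => UUULULRD INVALID (collision), skipped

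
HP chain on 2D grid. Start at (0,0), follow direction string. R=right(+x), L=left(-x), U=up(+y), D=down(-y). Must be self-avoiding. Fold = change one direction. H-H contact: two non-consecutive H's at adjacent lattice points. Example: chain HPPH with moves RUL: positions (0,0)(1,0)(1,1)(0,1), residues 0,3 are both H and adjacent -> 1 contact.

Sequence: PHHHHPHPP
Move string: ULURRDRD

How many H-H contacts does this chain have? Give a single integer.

Positions: [(0, 0), (0, 1), (-1, 1), (-1, 2), (0, 2), (1, 2), (1, 1), (2, 1), (2, 0)]
H-H contact: residue 1 @(0,1) - residue 6 @(1, 1)
H-H contact: residue 1 @(0,1) - residue 4 @(0, 2)

Answer: 2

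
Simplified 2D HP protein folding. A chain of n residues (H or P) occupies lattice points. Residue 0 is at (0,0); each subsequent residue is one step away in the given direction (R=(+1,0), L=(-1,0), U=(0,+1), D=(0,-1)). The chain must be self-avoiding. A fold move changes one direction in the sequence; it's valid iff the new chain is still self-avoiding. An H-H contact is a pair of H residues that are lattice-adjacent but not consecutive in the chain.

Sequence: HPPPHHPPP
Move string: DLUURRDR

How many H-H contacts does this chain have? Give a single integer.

Answer: 1

Derivation:
Positions: [(0, 0), (0, -1), (-1, -1), (-1, 0), (-1, 1), (0, 1), (1, 1), (1, 0), (2, 0)]
H-H contact: residue 0 @(0,0) - residue 5 @(0, 1)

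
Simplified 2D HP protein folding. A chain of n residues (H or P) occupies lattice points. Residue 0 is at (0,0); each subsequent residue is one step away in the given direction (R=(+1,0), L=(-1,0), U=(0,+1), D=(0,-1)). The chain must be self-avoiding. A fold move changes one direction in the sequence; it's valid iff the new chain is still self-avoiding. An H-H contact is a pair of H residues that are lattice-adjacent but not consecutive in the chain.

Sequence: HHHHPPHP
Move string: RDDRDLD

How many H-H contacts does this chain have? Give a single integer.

Positions: [(0, 0), (1, 0), (1, -1), (1, -2), (2, -2), (2, -3), (1, -3), (1, -4)]
H-H contact: residue 3 @(1,-2) - residue 6 @(1, -3)

Answer: 1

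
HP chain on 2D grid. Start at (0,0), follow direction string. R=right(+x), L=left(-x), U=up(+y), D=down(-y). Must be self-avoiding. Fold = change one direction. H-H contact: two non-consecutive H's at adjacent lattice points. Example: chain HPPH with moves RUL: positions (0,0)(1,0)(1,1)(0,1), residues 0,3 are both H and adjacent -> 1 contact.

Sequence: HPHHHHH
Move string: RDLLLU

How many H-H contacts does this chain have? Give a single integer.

Answer: 1

Derivation:
Positions: [(0, 0), (1, 0), (1, -1), (0, -1), (-1, -1), (-2, -1), (-2, 0)]
H-H contact: residue 0 @(0,0) - residue 3 @(0, -1)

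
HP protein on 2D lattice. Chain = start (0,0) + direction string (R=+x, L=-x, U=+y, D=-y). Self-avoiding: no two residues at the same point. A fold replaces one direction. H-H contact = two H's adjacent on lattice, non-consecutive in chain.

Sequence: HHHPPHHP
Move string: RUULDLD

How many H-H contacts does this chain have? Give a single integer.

Answer: 2

Derivation:
Positions: [(0, 0), (1, 0), (1, 1), (1, 2), (0, 2), (0, 1), (-1, 1), (-1, 0)]
H-H contact: residue 0 @(0,0) - residue 5 @(0, 1)
H-H contact: residue 2 @(1,1) - residue 5 @(0, 1)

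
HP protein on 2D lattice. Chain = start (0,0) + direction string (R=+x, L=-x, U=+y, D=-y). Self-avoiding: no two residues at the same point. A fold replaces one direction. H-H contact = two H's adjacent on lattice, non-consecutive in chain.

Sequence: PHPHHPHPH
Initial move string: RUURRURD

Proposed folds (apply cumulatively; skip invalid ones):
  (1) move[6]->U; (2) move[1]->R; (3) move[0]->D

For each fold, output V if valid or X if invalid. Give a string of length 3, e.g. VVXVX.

Answer: XVV

Derivation:
Initial: RUURRURD -> [(0, 0), (1, 0), (1, 1), (1, 2), (2, 2), (3, 2), (3, 3), (4, 3), (4, 2)]
Fold 1: move[6]->U => RUURRUUD INVALID (collision), skipped
Fold 2: move[1]->R => RRURRURD VALID
Fold 3: move[0]->D => DRURRURD VALID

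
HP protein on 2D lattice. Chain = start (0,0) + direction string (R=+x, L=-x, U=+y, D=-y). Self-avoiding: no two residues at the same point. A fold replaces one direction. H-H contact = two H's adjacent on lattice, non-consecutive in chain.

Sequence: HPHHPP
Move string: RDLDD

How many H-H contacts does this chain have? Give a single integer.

Answer: 1

Derivation:
Positions: [(0, 0), (1, 0), (1, -1), (0, -1), (0, -2), (0, -3)]
H-H contact: residue 0 @(0,0) - residue 3 @(0, -1)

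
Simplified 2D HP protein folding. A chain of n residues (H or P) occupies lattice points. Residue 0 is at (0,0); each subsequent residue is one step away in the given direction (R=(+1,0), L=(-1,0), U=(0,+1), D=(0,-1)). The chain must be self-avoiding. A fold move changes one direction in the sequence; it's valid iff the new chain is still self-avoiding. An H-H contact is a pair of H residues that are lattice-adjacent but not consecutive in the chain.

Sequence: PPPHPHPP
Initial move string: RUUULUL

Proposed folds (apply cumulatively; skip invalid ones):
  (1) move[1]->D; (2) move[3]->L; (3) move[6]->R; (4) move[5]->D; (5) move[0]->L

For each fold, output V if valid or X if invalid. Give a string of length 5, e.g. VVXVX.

Answer: XVVVV

Derivation:
Initial: RUUULUL -> [(0, 0), (1, 0), (1, 1), (1, 2), (1, 3), (0, 3), (0, 4), (-1, 4)]
Fold 1: move[1]->D => RDUULUL INVALID (collision), skipped
Fold 2: move[3]->L => RUULLUL VALID
Fold 3: move[6]->R => RUULLUR VALID
Fold 4: move[5]->D => RUULLDR VALID
Fold 5: move[0]->L => LUULLDR VALID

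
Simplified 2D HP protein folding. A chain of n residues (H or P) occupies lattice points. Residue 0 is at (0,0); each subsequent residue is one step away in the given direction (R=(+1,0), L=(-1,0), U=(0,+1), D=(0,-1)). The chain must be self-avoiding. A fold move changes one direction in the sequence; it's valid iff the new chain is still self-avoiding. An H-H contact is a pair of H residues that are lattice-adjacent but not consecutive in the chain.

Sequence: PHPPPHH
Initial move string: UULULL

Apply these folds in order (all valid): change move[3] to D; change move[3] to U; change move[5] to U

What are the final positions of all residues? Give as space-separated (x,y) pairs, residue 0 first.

Initial moves: UULULL
Fold: move[3]->D => UULDLL (positions: [(0, 0), (0, 1), (0, 2), (-1, 2), (-1, 1), (-2, 1), (-3, 1)])
Fold: move[3]->U => UULULL (positions: [(0, 0), (0, 1), (0, 2), (-1, 2), (-1, 3), (-2, 3), (-3, 3)])
Fold: move[5]->U => UULULU (positions: [(0, 0), (0, 1), (0, 2), (-1, 2), (-1, 3), (-2, 3), (-2, 4)])

Answer: (0,0) (0,1) (0,2) (-1,2) (-1,3) (-2,3) (-2,4)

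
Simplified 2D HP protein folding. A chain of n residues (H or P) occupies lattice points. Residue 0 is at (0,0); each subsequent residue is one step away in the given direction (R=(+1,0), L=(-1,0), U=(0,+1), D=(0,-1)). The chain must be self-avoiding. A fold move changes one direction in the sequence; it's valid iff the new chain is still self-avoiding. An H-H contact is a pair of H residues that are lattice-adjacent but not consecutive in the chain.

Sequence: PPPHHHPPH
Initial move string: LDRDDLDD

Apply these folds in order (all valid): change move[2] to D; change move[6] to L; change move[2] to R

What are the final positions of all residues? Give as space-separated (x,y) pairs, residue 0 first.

Answer: (0,0) (-1,0) (-1,-1) (0,-1) (0,-2) (0,-3) (-1,-3) (-2,-3) (-2,-4)

Derivation:
Initial moves: LDRDDLDD
Fold: move[2]->D => LDDDDLDD (positions: [(0, 0), (-1, 0), (-1, -1), (-1, -2), (-1, -3), (-1, -4), (-2, -4), (-2, -5), (-2, -6)])
Fold: move[6]->L => LDDDDLLD (positions: [(0, 0), (-1, 0), (-1, -1), (-1, -2), (-1, -3), (-1, -4), (-2, -4), (-3, -4), (-3, -5)])
Fold: move[2]->R => LDRDDLLD (positions: [(0, 0), (-1, 0), (-1, -1), (0, -1), (0, -2), (0, -3), (-1, -3), (-2, -3), (-2, -4)])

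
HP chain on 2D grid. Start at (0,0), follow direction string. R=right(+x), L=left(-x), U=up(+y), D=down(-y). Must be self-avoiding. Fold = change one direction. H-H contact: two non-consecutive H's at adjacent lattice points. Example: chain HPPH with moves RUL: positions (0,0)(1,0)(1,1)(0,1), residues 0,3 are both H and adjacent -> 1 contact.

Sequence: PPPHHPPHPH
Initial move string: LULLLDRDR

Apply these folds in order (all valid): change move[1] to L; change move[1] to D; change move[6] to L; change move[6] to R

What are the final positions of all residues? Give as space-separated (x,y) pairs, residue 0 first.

Answer: (0,0) (-1,0) (-1,-1) (-2,-1) (-3,-1) (-4,-1) (-4,-2) (-3,-2) (-3,-3) (-2,-3)

Derivation:
Initial moves: LULLLDRDR
Fold: move[1]->L => LLLLLDRDR (positions: [(0, 0), (-1, 0), (-2, 0), (-3, 0), (-4, 0), (-5, 0), (-5, -1), (-4, -1), (-4, -2), (-3, -2)])
Fold: move[1]->D => LDLLLDRDR (positions: [(0, 0), (-1, 0), (-1, -1), (-2, -1), (-3, -1), (-4, -1), (-4, -2), (-3, -2), (-3, -3), (-2, -3)])
Fold: move[6]->L => LDLLLDLDR (positions: [(0, 0), (-1, 0), (-1, -1), (-2, -1), (-3, -1), (-4, -1), (-4, -2), (-5, -2), (-5, -3), (-4, -3)])
Fold: move[6]->R => LDLLLDRDR (positions: [(0, 0), (-1, 0), (-1, -1), (-2, -1), (-3, -1), (-4, -1), (-4, -2), (-3, -2), (-3, -3), (-2, -3)])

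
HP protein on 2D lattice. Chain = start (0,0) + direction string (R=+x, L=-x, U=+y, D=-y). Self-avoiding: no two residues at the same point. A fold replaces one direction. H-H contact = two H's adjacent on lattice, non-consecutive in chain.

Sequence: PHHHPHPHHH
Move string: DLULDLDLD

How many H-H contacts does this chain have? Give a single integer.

Positions: [(0, 0), (0, -1), (-1, -1), (-1, 0), (-2, 0), (-2, -1), (-3, -1), (-3, -2), (-4, -2), (-4, -3)]
H-H contact: residue 2 @(-1,-1) - residue 5 @(-2, -1)

Answer: 1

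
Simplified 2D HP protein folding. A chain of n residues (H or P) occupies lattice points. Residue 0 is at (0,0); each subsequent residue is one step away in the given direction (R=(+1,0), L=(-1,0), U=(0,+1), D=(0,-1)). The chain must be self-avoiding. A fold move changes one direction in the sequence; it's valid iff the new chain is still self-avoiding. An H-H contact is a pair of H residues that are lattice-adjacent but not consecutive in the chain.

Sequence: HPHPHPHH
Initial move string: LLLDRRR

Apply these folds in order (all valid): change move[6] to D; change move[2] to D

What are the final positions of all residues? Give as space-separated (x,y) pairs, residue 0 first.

Initial moves: LLLDRRR
Fold: move[6]->D => LLLDRRD (positions: [(0, 0), (-1, 0), (-2, 0), (-3, 0), (-3, -1), (-2, -1), (-1, -1), (-1, -2)])
Fold: move[2]->D => LLDDRRD (positions: [(0, 0), (-1, 0), (-2, 0), (-2, -1), (-2, -2), (-1, -2), (0, -2), (0, -3)])

Answer: (0,0) (-1,0) (-2,0) (-2,-1) (-2,-2) (-1,-2) (0,-2) (0,-3)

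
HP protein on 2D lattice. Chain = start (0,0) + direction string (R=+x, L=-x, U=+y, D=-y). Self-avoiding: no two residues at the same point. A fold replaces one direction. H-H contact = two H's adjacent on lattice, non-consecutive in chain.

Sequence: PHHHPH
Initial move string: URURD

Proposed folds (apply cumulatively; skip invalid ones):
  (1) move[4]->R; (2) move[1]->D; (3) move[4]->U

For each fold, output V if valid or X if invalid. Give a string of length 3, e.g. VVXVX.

Initial: URURD -> [(0, 0), (0, 1), (1, 1), (1, 2), (2, 2), (2, 1)]
Fold 1: move[4]->R => URURR VALID
Fold 2: move[1]->D => UDURR INVALID (collision), skipped
Fold 3: move[4]->U => URURU VALID

Answer: VXV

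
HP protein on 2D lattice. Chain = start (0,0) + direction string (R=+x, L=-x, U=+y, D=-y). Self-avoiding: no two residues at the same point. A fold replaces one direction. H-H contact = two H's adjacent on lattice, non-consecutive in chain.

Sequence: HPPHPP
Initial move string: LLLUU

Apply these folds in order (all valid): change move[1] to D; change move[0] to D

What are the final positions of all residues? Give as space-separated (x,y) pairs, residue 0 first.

Initial moves: LLLUU
Fold: move[1]->D => LDLUU (positions: [(0, 0), (-1, 0), (-1, -1), (-2, -1), (-2, 0), (-2, 1)])
Fold: move[0]->D => DDLUU (positions: [(0, 0), (0, -1), (0, -2), (-1, -2), (-1, -1), (-1, 0)])

Answer: (0,0) (0,-1) (0,-2) (-1,-2) (-1,-1) (-1,0)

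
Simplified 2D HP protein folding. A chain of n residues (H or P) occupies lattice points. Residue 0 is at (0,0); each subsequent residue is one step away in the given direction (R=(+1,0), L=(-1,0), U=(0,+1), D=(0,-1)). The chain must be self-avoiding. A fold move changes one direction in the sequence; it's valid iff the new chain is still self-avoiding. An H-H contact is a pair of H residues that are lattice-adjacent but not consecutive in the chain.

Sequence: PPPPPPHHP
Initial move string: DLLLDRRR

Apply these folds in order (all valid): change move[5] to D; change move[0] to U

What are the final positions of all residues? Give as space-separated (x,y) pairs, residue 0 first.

Answer: (0,0) (0,1) (-1,1) (-2,1) (-3,1) (-3,0) (-3,-1) (-2,-1) (-1,-1)

Derivation:
Initial moves: DLLLDRRR
Fold: move[5]->D => DLLLDDRR (positions: [(0, 0), (0, -1), (-1, -1), (-2, -1), (-3, -1), (-3, -2), (-3, -3), (-2, -3), (-1, -3)])
Fold: move[0]->U => ULLLDDRR (positions: [(0, 0), (0, 1), (-1, 1), (-2, 1), (-3, 1), (-3, 0), (-3, -1), (-2, -1), (-1, -1)])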